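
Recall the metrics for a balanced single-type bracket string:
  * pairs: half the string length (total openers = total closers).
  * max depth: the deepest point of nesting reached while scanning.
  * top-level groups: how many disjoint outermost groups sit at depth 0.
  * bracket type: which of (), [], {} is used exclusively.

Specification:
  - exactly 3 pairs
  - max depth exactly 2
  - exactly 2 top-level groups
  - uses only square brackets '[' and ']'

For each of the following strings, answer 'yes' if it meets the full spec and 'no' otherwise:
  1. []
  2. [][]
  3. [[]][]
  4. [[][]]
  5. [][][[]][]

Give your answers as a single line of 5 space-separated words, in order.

Answer: no no yes no no

Derivation:
String 1 '[]': depth seq [1 0]
  -> pairs=1 depth=1 groups=1 -> no
String 2 '[][]': depth seq [1 0 1 0]
  -> pairs=2 depth=1 groups=2 -> no
String 3 '[[]][]': depth seq [1 2 1 0 1 0]
  -> pairs=3 depth=2 groups=2 -> yes
String 4 '[[][]]': depth seq [1 2 1 2 1 0]
  -> pairs=3 depth=2 groups=1 -> no
String 5 '[][][[]][]': depth seq [1 0 1 0 1 2 1 0 1 0]
  -> pairs=5 depth=2 groups=4 -> no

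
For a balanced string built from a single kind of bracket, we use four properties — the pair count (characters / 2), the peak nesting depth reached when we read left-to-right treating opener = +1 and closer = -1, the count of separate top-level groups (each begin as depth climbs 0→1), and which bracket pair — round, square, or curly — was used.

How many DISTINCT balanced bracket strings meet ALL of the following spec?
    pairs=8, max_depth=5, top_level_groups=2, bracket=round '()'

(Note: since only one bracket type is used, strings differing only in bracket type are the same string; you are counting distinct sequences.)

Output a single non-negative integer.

Spec: pairs=8 depth=5 groups=2
Count(depth <= 5) = 407
Count(depth <= 4) = 323
Count(depth == 5) = 407 - 323 = 84

Answer: 84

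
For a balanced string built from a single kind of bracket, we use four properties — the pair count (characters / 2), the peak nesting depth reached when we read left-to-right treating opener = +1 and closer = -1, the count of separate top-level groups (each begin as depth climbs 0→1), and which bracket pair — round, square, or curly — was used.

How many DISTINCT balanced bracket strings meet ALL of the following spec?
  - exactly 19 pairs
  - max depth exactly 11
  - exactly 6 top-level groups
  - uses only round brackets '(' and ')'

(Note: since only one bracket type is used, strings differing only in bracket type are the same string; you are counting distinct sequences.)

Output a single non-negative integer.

Spec: pairs=19 depth=11 groups=6
Count(depth <= 11) = 65130126
Count(depth <= 10) = 65110974
Count(depth == 11) = 65130126 - 65110974 = 19152

Answer: 19152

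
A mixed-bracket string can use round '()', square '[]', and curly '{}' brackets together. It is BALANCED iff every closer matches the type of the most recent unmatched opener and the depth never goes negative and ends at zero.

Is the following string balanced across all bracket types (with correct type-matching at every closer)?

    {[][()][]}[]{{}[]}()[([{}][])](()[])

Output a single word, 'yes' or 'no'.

Answer: yes

Derivation:
pos 0: push '{'; stack = {
pos 1: push '['; stack = {[
pos 2: ']' matches '['; pop; stack = {
pos 3: push '['; stack = {[
pos 4: push '('; stack = {[(
pos 5: ')' matches '('; pop; stack = {[
pos 6: ']' matches '['; pop; stack = {
pos 7: push '['; stack = {[
pos 8: ']' matches '['; pop; stack = {
pos 9: '}' matches '{'; pop; stack = (empty)
pos 10: push '['; stack = [
pos 11: ']' matches '['; pop; stack = (empty)
pos 12: push '{'; stack = {
pos 13: push '{'; stack = {{
pos 14: '}' matches '{'; pop; stack = {
pos 15: push '['; stack = {[
pos 16: ']' matches '['; pop; stack = {
pos 17: '}' matches '{'; pop; stack = (empty)
pos 18: push '('; stack = (
pos 19: ')' matches '('; pop; stack = (empty)
pos 20: push '['; stack = [
pos 21: push '('; stack = [(
pos 22: push '['; stack = [([
pos 23: push '{'; stack = [([{
pos 24: '}' matches '{'; pop; stack = [([
pos 25: ']' matches '['; pop; stack = [(
pos 26: push '['; stack = [([
pos 27: ']' matches '['; pop; stack = [(
pos 28: ')' matches '('; pop; stack = [
pos 29: ']' matches '['; pop; stack = (empty)
pos 30: push '('; stack = (
pos 31: push '('; stack = ((
pos 32: ')' matches '('; pop; stack = (
pos 33: push '['; stack = ([
pos 34: ']' matches '['; pop; stack = (
pos 35: ')' matches '('; pop; stack = (empty)
end: stack empty → VALID
Verdict: properly nested → yes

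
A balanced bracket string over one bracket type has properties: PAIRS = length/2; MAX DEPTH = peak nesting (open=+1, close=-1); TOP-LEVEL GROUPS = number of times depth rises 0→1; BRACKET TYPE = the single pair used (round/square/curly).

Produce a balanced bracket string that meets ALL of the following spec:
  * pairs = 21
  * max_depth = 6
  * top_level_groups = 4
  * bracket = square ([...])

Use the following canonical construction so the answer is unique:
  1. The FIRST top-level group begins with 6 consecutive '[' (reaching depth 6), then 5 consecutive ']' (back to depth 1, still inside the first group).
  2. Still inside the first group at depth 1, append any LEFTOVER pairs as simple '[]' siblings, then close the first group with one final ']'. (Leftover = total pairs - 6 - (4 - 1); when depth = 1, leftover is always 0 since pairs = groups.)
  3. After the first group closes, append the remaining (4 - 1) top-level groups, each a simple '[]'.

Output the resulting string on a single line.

Spec: pairs=21 depth=6 groups=4
Leftover pairs = 21 - 6 - (4-1) = 12
First group: deep chain of depth 6 + 12 sibling pairs
Remaining 3 groups: simple '[]' each

Answer: [[[[[[]]]]][][][][][][][][][][][][]][][][]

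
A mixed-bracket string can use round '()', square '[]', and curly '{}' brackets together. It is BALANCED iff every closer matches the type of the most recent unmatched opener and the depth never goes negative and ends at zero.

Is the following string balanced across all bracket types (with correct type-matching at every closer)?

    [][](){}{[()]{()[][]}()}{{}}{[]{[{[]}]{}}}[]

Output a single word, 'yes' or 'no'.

Answer: yes

Derivation:
pos 0: push '['; stack = [
pos 1: ']' matches '['; pop; stack = (empty)
pos 2: push '['; stack = [
pos 3: ']' matches '['; pop; stack = (empty)
pos 4: push '('; stack = (
pos 5: ')' matches '('; pop; stack = (empty)
pos 6: push '{'; stack = {
pos 7: '}' matches '{'; pop; stack = (empty)
pos 8: push '{'; stack = {
pos 9: push '['; stack = {[
pos 10: push '('; stack = {[(
pos 11: ')' matches '('; pop; stack = {[
pos 12: ']' matches '['; pop; stack = {
pos 13: push '{'; stack = {{
pos 14: push '('; stack = {{(
pos 15: ')' matches '('; pop; stack = {{
pos 16: push '['; stack = {{[
pos 17: ']' matches '['; pop; stack = {{
pos 18: push '['; stack = {{[
pos 19: ']' matches '['; pop; stack = {{
pos 20: '}' matches '{'; pop; stack = {
pos 21: push '('; stack = {(
pos 22: ')' matches '('; pop; stack = {
pos 23: '}' matches '{'; pop; stack = (empty)
pos 24: push '{'; stack = {
pos 25: push '{'; stack = {{
pos 26: '}' matches '{'; pop; stack = {
pos 27: '}' matches '{'; pop; stack = (empty)
pos 28: push '{'; stack = {
pos 29: push '['; stack = {[
pos 30: ']' matches '['; pop; stack = {
pos 31: push '{'; stack = {{
pos 32: push '['; stack = {{[
pos 33: push '{'; stack = {{[{
pos 34: push '['; stack = {{[{[
pos 35: ']' matches '['; pop; stack = {{[{
pos 36: '}' matches '{'; pop; stack = {{[
pos 37: ']' matches '['; pop; stack = {{
pos 38: push '{'; stack = {{{
pos 39: '}' matches '{'; pop; stack = {{
pos 40: '}' matches '{'; pop; stack = {
pos 41: '}' matches '{'; pop; stack = (empty)
pos 42: push '['; stack = [
pos 43: ']' matches '['; pop; stack = (empty)
end: stack empty → VALID
Verdict: properly nested → yes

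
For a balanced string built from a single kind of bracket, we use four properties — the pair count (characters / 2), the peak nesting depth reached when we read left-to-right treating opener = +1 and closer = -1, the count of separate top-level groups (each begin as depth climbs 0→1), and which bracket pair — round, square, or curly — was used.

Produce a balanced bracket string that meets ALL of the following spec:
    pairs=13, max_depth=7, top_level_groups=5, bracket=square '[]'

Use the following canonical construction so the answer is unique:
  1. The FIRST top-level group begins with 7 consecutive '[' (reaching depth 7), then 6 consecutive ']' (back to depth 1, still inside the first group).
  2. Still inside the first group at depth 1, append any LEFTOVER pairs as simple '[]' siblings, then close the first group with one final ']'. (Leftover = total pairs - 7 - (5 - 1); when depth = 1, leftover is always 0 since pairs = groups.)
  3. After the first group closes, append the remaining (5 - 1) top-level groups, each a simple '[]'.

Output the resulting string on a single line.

Answer: [[[[[[[]]]]]][][]][][][][]

Derivation:
Spec: pairs=13 depth=7 groups=5
Leftover pairs = 13 - 7 - (5-1) = 2
First group: deep chain of depth 7 + 2 sibling pairs
Remaining 4 groups: simple '[]' each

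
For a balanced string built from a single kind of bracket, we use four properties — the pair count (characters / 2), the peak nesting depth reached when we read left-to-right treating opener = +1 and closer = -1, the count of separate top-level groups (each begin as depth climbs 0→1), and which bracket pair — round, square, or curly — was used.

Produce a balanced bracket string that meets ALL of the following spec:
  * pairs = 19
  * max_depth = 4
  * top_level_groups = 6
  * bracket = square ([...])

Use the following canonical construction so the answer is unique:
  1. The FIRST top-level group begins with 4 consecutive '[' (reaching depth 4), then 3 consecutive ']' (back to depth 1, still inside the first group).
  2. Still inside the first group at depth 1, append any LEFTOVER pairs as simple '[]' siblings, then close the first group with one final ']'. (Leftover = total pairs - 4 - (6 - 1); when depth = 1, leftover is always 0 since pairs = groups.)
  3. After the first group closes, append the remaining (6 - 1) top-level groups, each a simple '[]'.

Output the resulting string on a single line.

Spec: pairs=19 depth=4 groups=6
Leftover pairs = 19 - 4 - (6-1) = 10
First group: deep chain of depth 4 + 10 sibling pairs
Remaining 5 groups: simple '[]' each

Answer: [[[[]]][][][][][][][][][][]][][][][][]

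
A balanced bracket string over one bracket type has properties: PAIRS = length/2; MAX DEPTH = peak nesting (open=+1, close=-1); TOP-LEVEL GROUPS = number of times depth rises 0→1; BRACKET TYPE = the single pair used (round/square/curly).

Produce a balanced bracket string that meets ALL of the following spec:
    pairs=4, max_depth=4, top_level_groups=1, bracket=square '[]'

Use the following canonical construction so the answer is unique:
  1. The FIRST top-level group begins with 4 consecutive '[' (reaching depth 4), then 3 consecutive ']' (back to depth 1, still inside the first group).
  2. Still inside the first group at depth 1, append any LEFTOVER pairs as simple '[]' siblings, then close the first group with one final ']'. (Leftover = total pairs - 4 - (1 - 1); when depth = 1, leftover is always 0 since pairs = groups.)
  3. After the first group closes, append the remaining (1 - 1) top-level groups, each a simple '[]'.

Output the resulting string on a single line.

Answer: [[[[]]]]

Derivation:
Spec: pairs=4 depth=4 groups=1
Leftover pairs = 4 - 4 - (1-1) = 0
First group: deep chain of depth 4 + 0 sibling pairs
Remaining 0 groups: simple '[]' each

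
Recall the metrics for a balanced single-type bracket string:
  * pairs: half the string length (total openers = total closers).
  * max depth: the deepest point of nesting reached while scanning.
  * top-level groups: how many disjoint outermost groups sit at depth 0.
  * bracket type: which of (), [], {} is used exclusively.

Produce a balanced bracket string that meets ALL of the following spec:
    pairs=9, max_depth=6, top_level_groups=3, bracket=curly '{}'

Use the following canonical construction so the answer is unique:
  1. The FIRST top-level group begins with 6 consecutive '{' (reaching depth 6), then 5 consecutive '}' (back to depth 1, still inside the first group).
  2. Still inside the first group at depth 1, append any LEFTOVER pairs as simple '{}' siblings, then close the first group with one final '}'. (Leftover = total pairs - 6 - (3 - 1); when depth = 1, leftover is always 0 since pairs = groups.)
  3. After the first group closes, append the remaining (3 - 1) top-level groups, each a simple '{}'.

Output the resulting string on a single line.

Spec: pairs=9 depth=6 groups=3
Leftover pairs = 9 - 6 - (3-1) = 1
First group: deep chain of depth 6 + 1 sibling pairs
Remaining 2 groups: simple '{}' each

Answer: {{{{{{}}}}}{}}{}{}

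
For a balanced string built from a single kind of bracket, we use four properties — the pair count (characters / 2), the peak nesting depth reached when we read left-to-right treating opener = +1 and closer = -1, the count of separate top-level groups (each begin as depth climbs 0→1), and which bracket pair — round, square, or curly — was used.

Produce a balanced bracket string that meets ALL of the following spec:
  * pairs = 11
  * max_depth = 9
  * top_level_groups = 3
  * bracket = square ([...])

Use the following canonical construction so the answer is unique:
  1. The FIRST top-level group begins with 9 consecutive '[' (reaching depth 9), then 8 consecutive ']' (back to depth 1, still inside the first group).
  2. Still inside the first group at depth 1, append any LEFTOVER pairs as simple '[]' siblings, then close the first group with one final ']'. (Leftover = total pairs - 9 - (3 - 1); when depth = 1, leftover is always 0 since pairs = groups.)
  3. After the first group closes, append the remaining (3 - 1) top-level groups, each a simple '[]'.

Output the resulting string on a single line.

Spec: pairs=11 depth=9 groups=3
Leftover pairs = 11 - 9 - (3-1) = 0
First group: deep chain of depth 9 + 0 sibling pairs
Remaining 2 groups: simple '[]' each

Answer: [[[[[[[[[]]]]]]]]][][]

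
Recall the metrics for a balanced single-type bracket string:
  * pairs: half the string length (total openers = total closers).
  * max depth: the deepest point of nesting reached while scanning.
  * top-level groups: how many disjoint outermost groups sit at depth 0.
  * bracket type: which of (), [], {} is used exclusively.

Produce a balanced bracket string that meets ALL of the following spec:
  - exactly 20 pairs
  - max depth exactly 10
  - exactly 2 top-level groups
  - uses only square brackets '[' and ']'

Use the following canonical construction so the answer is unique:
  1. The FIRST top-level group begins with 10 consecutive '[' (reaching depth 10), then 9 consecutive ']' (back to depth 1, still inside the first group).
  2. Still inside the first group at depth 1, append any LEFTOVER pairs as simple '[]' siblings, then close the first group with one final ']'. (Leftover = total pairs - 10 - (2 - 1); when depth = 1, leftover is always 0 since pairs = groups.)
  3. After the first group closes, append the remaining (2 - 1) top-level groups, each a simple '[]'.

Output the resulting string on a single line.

Spec: pairs=20 depth=10 groups=2
Leftover pairs = 20 - 10 - (2-1) = 9
First group: deep chain of depth 10 + 9 sibling pairs
Remaining 1 groups: simple '[]' each

Answer: [[[[[[[[[[]]]]]]]]][][][][][][][][][]][]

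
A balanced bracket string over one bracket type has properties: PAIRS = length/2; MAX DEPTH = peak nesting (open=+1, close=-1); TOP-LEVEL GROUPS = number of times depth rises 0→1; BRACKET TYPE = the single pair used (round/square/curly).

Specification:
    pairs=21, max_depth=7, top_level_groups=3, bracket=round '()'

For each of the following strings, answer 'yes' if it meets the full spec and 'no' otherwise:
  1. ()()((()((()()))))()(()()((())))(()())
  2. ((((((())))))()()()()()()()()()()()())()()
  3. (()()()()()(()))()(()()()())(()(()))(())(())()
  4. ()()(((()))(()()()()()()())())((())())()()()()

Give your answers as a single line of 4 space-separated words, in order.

String 1 '()()((()((()()))))()(()()((())))(()())': depth seq [1 0 1 0 1 2 3 2 3 4 5 4 5 4 3 2 1 0 1 0 1 2 1 2 1 2 3 4 3 2 1 0 1 2 1 2 1 0]
  -> pairs=19 depth=5 groups=6 -> no
String 2 '((((((())))))()()()()()()()()()()()())()()': depth seq [1 2 3 4 5 6 7 6 5 4 3 2 1 2 1 2 1 2 1 2 1 2 1 2 1 2 1 2 1 2 1 2 1 2 1 2 1 0 1 0 1 0]
  -> pairs=21 depth=7 groups=3 -> yes
String 3 '(()()()()()(()))()(()()()())(()(()))(())(())()': depth seq [1 2 1 2 1 2 1 2 1 2 1 2 3 2 1 0 1 0 1 2 1 2 1 2 1 2 1 0 1 2 1 2 3 2 1 0 1 2 1 0 1 2 1 0 1 0]
  -> pairs=23 depth=3 groups=7 -> no
String 4 '()()(((()))(()()()()()()())())((())())()()()()': depth seq [1 0 1 0 1 2 3 4 3 2 1 2 3 2 3 2 3 2 3 2 3 2 3 2 3 2 1 2 1 0 1 2 3 2 1 2 1 0 1 0 1 0 1 0 1 0]
  -> pairs=23 depth=4 groups=8 -> no

Answer: no yes no no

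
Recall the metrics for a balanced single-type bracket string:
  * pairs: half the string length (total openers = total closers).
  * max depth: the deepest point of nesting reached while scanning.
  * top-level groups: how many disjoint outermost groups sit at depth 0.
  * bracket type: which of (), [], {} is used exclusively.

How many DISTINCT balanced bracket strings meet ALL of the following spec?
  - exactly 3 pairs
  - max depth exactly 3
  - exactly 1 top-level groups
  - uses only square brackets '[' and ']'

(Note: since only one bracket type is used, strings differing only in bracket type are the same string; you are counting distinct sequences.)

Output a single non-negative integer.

Spec: pairs=3 depth=3 groups=1
Count(depth <= 3) = 2
Count(depth <= 2) = 1
Count(depth == 3) = 2 - 1 = 1

Answer: 1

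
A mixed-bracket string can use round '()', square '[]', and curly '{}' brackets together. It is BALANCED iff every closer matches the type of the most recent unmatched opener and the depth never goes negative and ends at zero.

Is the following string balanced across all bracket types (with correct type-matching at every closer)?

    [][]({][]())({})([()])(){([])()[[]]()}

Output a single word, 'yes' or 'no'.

pos 0: push '['; stack = [
pos 1: ']' matches '['; pop; stack = (empty)
pos 2: push '['; stack = [
pos 3: ']' matches '['; pop; stack = (empty)
pos 4: push '('; stack = (
pos 5: push '{'; stack = ({
pos 6: saw closer ']' but top of stack is '{' (expected '}') → INVALID
Verdict: type mismatch at position 6: ']' closes '{' → no

Answer: no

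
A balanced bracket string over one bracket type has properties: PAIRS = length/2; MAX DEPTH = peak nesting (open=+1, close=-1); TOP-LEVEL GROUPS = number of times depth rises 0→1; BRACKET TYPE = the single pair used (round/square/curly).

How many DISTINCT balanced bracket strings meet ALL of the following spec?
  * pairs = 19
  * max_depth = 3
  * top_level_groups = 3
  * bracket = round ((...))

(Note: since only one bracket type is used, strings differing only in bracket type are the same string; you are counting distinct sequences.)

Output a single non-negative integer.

Spec: pairs=19 depth=3 groups=3
Count(depth <= 3) = 1695744
Count(depth <= 2) = 153
Count(depth == 3) = 1695744 - 153 = 1695591

Answer: 1695591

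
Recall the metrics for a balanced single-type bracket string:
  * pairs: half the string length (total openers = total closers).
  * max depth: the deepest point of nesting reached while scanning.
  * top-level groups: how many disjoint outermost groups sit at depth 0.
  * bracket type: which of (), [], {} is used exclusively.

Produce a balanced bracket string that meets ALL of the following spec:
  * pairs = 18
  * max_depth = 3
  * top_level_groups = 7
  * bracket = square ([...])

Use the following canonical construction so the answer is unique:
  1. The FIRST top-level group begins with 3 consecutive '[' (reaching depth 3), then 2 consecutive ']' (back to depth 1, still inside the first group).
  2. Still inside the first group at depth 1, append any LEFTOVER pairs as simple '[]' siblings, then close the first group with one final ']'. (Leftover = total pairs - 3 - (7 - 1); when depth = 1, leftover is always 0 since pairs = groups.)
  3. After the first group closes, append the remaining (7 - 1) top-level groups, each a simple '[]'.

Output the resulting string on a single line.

Answer: [[[]][][][][][][][][][]][][][][][][]

Derivation:
Spec: pairs=18 depth=3 groups=7
Leftover pairs = 18 - 3 - (7-1) = 9
First group: deep chain of depth 3 + 9 sibling pairs
Remaining 6 groups: simple '[]' each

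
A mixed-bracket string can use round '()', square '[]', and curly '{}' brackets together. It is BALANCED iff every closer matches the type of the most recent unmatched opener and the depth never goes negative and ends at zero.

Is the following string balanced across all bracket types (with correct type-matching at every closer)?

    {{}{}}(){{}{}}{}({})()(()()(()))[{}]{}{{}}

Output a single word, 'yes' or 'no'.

Answer: yes

Derivation:
pos 0: push '{'; stack = {
pos 1: push '{'; stack = {{
pos 2: '}' matches '{'; pop; stack = {
pos 3: push '{'; stack = {{
pos 4: '}' matches '{'; pop; stack = {
pos 5: '}' matches '{'; pop; stack = (empty)
pos 6: push '('; stack = (
pos 7: ')' matches '('; pop; stack = (empty)
pos 8: push '{'; stack = {
pos 9: push '{'; stack = {{
pos 10: '}' matches '{'; pop; stack = {
pos 11: push '{'; stack = {{
pos 12: '}' matches '{'; pop; stack = {
pos 13: '}' matches '{'; pop; stack = (empty)
pos 14: push '{'; stack = {
pos 15: '}' matches '{'; pop; stack = (empty)
pos 16: push '('; stack = (
pos 17: push '{'; stack = ({
pos 18: '}' matches '{'; pop; stack = (
pos 19: ')' matches '('; pop; stack = (empty)
pos 20: push '('; stack = (
pos 21: ')' matches '('; pop; stack = (empty)
pos 22: push '('; stack = (
pos 23: push '('; stack = ((
pos 24: ')' matches '('; pop; stack = (
pos 25: push '('; stack = ((
pos 26: ')' matches '('; pop; stack = (
pos 27: push '('; stack = ((
pos 28: push '('; stack = (((
pos 29: ')' matches '('; pop; stack = ((
pos 30: ')' matches '('; pop; stack = (
pos 31: ')' matches '('; pop; stack = (empty)
pos 32: push '['; stack = [
pos 33: push '{'; stack = [{
pos 34: '}' matches '{'; pop; stack = [
pos 35: ']' matches '['; pop; stack = (empty)
pos 36: push '{'; stack = {
pos 37: '}' matches '{'; pop; stack = (empty)
pos 38: push '{'; stack = {
pos 39: push '{'; stack = {{
pos 40: '}' matches '{'; pop; stack = {
pos 41: '}' matches '{'; pop; stack = (empty)
end: stack empty → VALID
Verdict: properly nested → yes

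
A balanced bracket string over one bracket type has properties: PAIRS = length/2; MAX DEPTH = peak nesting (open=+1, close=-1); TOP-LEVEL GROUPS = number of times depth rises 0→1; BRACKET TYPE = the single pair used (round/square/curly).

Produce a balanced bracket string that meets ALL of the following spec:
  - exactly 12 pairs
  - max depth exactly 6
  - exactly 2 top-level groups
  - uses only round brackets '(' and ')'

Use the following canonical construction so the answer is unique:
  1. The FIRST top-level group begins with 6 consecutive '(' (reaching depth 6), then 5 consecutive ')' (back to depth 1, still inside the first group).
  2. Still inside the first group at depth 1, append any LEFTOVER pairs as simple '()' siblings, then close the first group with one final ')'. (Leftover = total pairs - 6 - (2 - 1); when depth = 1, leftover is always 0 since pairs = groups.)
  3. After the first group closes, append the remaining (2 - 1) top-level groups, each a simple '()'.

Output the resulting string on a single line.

Spec: pairs=12 depth=6 groups=2
Leftover pairs = 12 - 6 - (2-1) = 5
First group: deep chain of depth 6 + 5 sibling pairs
Remaining 1 groups: simple '()' each

Answer: (((((()))))()()()()())()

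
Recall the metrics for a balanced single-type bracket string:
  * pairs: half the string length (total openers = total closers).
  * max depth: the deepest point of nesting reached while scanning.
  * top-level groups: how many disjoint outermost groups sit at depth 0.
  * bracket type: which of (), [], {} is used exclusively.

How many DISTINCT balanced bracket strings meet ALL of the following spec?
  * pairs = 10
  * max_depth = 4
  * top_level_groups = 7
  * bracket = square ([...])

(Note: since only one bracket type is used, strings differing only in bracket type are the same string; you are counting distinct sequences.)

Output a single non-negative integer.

Spec: pairs=10 depth=4 groups=7
Count(depth <= 4) = 154
Count(depth <= 3) = 147
Count(depth == 4) = 154 - 147 = 7

Answer: 7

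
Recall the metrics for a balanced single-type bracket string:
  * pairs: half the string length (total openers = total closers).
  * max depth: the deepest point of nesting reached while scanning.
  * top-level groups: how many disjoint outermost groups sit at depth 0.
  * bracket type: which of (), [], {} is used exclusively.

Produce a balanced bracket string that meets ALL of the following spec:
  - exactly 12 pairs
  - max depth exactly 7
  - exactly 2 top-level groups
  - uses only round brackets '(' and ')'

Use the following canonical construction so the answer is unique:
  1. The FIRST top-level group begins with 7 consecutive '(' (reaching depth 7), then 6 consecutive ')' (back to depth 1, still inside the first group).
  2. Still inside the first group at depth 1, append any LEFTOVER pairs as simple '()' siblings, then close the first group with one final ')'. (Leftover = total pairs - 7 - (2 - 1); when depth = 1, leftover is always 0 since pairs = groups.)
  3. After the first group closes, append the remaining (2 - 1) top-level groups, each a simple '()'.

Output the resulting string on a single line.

Answer: ((((((())))))()()()())()

Derivation:
Spec: pairs=12 depth=7 groups=2
Leftover pairs = 12 - 7 - (2-1) = 4
First group: deep chain of depth 7 + 4 sibling pairs
Remaining 1 groups: simple '()' each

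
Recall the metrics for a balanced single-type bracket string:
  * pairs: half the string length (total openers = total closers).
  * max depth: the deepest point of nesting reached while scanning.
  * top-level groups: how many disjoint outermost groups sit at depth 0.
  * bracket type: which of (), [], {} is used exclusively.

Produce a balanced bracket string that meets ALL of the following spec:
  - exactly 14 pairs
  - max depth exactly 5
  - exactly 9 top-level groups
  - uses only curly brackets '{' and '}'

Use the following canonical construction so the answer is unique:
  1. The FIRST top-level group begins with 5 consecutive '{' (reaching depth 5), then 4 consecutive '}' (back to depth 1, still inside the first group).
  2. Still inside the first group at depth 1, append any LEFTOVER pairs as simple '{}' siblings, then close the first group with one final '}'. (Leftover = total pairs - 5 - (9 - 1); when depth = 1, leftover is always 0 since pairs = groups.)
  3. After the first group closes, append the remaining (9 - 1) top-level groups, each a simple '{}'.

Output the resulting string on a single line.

Spec: pairs=14 depth=5 groups=9
Leftover pairs = 14 - 5 - (9-1) = 1
First group: deep chain of depth 5 + 1 sibling pairs
Remaining 8 groups: simple '{}' each

Answer: {{{{{}}}}{}}{}{}{}{}{}{}{}{}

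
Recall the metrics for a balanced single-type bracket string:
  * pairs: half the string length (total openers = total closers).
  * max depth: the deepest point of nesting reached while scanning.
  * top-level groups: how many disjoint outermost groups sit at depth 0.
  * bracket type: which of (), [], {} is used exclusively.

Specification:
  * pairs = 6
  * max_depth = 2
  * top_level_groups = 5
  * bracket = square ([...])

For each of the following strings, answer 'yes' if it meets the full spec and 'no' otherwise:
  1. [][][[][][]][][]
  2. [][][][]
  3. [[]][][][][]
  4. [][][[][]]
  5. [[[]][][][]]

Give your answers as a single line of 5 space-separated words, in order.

Answer: no no yes no no

Derivation:
String 1 '[][][[][][]][][]': depth seq [1 0 1 0 1 2 1 2 1 2 1 0 1 0 1 0]
  -> pairs=8 depth=2 groups=5 -> no
String 2 '[][][][]': depth seq [1 0 1 0 1 0 1 0]
  -> pairs=4 depth=1 groups=4 -> no
String 3 '[[]][][][][]': depth seq [1 2 1 0 1 0 1 0 1 0 1 0]
  -> pairs=6 depth=2 groups=5 -> yes
String 4 '[][][[][]]': depth seq [1 0 1 0 1 2 1 2 1 0]
  -> pairs=5 depth=2 groups=3 -> no
String 5 '[[[]][][][]]': depth seq [1 2 3 2 1 2 1 2 1 2 1 0]
  -> pairs=6 depth=3 groups=1 -> no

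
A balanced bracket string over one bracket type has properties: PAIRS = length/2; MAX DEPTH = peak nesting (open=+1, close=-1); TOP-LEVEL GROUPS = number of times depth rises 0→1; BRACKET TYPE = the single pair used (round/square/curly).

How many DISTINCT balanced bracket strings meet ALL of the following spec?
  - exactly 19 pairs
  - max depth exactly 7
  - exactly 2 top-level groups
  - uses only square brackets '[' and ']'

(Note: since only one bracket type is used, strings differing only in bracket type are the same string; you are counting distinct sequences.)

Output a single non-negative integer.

Spec: pairs=19 depth=7 groups=2
Count(depth <= 7) = 345841920
Count(depth <= 6) = 236396426
Count(depth == 7) = 345841920 - 236396426 = 109445494

Answer: 109445494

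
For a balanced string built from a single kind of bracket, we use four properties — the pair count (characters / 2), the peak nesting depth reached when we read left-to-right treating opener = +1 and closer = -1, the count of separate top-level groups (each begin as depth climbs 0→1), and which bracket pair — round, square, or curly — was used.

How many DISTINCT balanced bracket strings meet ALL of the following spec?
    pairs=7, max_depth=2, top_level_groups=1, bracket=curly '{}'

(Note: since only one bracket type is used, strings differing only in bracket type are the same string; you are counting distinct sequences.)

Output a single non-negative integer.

Spec: pairs=7 depth=2 groups=1
Count(depth <= 2) = 1
Count(depth <= 1) = 0
Count(depth == 2) = 1 - 0 = 1

Answer: 1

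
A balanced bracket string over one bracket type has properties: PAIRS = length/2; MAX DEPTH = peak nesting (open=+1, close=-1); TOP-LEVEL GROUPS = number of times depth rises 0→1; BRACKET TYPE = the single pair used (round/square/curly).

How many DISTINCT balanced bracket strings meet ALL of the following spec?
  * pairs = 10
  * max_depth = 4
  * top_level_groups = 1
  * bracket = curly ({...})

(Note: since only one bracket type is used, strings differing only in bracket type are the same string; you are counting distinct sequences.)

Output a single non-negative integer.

Answer: 1341

Derivation:
Spec: pairs=10 depth=4 groups=1
Count(depth <= 4) = 1597
Count(depth <= 3) = 256
Count(depth == 4) = 1597 - 256 = 1341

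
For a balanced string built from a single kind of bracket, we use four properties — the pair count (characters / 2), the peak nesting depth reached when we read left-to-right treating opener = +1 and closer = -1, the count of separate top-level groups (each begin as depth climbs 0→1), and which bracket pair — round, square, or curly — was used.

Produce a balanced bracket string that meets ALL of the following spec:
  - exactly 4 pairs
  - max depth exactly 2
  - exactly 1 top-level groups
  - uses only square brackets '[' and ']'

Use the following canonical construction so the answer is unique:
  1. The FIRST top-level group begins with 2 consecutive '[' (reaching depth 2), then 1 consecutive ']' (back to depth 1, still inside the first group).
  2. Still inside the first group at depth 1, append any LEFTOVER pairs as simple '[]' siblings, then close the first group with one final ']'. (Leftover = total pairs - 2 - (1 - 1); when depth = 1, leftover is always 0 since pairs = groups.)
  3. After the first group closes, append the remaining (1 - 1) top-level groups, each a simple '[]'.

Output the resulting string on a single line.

Spec: pairs=4 depth=2 groups=1
Leftover pairs = 4 - 2 - (1-1) = 2
First group: deep chain of depth 2 + 2 sibling pairs
Remaining 0 groups: simple '[]' each

Answer: [[][][]]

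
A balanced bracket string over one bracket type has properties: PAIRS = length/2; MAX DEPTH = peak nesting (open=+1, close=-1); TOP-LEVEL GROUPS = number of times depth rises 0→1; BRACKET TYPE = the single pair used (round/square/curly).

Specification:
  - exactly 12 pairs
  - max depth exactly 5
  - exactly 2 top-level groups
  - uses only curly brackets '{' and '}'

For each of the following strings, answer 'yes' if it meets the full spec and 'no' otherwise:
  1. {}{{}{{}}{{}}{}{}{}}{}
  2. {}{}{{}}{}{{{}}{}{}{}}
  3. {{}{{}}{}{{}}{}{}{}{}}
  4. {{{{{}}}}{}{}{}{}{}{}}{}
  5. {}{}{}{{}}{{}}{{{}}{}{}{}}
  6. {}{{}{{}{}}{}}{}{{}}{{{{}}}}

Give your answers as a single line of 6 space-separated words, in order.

String 1 '{}{{}{{}}{{}}{}{}{}}{}': depth seq [1 0 1 2 1 2 3 2 1 2 3 2 1 2 1 2 1 2 1 0 1 0]
  -> pairs=11 depth=3 groups=3 -> no
String 2 '{}{}{{}}{}{{{}}{}{}{}}': depth seq [1 0 1 0 1 2 1 0 1 0 1 2 3 2 1 2 1 2 1 2 1 0]
  -> pairs=11 depth=3 groups=5 -> no
String 3 '{{}{{}}{}{{}}{}{}{}{}}': depth seq [1 2 1 2 3 2 1 2 1 2 3 2 1 2 1 2 1 2 1 2 1 0]
  -> pairs=11 depth=3 groups=1 -> no
String 4 '{{{{{}}}}{}{}{}{}{}{}}{}': depth seq [1 2 3 4 5 4 3 2 1 2 1 2 1 2 1 2 1 2 1 2 1 0 1 0]
  -> pairs=12 depth=5 groups=2 -> yes
String 5 '{}{}{}{{}}{{}}{{{}}{}{}{}}': depth seq [1 0 1 0 1 0 1 2 1 0 1 2 1 0 1 2 3 2 1 2 1 2 1 2 1 0]
  -> pairs=13 depth=3 groups=6 -> no
String 6 '{}{{}{{}{}}{}}{}{{}}{{{{}}}}': depth seq [1 0 1 2 1 2 3 2 3 2 1 2 1 0 1 0 1 2 1 0 1 2 3 4 3 2 1 0]
  -> pairs=14 depth=4 groups=5 -> no

Answer: no no no yes no no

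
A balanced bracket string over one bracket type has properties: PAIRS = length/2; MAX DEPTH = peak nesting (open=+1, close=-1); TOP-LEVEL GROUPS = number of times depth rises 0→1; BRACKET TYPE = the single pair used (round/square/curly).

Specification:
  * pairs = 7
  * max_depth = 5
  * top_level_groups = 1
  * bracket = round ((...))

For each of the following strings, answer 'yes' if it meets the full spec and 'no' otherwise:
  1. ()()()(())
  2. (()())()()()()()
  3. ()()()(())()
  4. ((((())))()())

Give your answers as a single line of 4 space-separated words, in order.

Answer: no no no yes

Derivation:
String 1 '()()()(())': depth seq [1 0 1 0 1 0 1 2 1 0]
  -> pairs=5 depth=2 groups=4 -> no
String 2 '(()())()()()()()': depth seq [1 2 1 2 1 0 1 0 1 0 1 0 1 0 1 0]
  -> pairs=8 depth=2 groups=6 -> no
String 3 '()()()(())()': depth seq [1 0 1 0 1 0 1 2 1 0 1 0]
  -> pairs=6 depth=2 groups=5 -> no
String 4 '((((())))()())': depth seq [1 2 3 4 5 4 3 2 1 2 1 2 1 0]
  -> pairs=7 depth=5 groups=1 -> yes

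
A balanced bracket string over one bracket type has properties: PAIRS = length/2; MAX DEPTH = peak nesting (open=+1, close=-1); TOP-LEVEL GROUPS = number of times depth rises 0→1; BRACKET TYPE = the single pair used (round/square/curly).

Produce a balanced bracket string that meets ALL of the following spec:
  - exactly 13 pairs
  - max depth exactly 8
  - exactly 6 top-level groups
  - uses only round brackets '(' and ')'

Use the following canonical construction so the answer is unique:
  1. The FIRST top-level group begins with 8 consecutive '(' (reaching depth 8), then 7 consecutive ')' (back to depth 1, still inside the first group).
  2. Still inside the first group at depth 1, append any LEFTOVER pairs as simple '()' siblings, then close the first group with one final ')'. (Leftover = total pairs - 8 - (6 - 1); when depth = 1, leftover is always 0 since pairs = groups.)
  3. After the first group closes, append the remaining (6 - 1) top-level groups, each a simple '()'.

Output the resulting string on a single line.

Spec: pairs=13 depth=8 groups=6
Leftover pairs = 13 - 8 - (6-1) = 0
First group: deep chain of depth 8 + 0 sibling pairs
Remaining 5 groups: simple '()' each

Answer: (((((((())))))))()()()()()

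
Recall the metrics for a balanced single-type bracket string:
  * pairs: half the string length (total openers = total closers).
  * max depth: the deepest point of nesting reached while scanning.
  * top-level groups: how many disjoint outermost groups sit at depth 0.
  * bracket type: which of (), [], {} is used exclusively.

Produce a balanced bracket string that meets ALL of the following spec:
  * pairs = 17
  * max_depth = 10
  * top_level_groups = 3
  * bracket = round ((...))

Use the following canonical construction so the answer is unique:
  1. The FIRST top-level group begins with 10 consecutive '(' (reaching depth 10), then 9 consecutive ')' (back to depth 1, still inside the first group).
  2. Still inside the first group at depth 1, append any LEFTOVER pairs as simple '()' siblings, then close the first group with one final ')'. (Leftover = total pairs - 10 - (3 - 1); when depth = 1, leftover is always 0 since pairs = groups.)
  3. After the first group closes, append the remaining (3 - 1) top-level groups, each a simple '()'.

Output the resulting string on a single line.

Spec: pairs=17 depth=10 groups=3
Leftover pairs = 17 - 10 - (3-1) = 5
First group: deep chain of depth 10 + 5 sibling pairs
Remaining 2 groups: simple '()' each

Answer: (((((((((()))))))))()()()()())()()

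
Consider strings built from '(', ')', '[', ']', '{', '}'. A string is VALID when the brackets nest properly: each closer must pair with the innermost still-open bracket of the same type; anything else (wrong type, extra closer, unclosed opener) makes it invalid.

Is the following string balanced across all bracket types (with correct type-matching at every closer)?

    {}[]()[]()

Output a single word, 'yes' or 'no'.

Answer: yes

Derivation:
pos 0: push '{'; stack = {
pos 1: '}' matches '{'; pop; stack = (empty)
pos 2: push '['; stack = [
pos 3: ']' matches '['; pop; stack = (empty)
pos 4: push '('; stack = (
pos 5: ')' matches '('; pop; stack = (empty)
pos 6: push '['; stack = [
pos 7: ']' matches '['; pop; stack = (empty)
pos 8: push '('; stack = (
pos 9: ')' matches '('; pop; stack = (empty)
end: stack empty → VALID
Verdict: properly nested → yes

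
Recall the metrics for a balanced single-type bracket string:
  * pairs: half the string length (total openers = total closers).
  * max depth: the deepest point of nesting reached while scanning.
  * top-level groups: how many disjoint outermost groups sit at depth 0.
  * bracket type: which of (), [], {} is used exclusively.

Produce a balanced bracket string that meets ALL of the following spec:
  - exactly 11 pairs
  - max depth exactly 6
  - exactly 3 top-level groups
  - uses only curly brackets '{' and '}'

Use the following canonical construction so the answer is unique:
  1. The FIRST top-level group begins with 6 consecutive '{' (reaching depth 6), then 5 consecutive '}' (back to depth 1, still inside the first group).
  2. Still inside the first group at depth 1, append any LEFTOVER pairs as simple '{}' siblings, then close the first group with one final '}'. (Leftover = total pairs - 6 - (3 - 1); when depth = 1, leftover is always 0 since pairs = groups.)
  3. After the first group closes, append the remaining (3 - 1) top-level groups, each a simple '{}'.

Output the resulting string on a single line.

Answer: {{{{{{}}}}}{}{}{}}{}{}

Derivation:
Spec: pairs=11 depth=6 groups=3
Leftover pairs = 11 - 6 - (3-1) = 3
First group: deep chain of depth 6 + 3 sibling pairs
Remaining 2 groups: simple '{}' each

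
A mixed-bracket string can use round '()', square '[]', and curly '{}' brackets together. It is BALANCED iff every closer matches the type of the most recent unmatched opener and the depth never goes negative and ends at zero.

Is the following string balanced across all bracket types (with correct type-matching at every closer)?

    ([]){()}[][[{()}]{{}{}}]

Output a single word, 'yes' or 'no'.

pos 0: push '('; stack = (
pos 1: push '['; stack = ([
pos 2: ']' matches '['; pop; stack = (
pos 3: ')' matches '('; pop; stack = (empty)
pos 4: push '{'; stack = {
pos 5: push '('; stack = {(
pos 6: ')' matches '('; pop; stack = {
pos 7: '}' matches '{'; pop; stack = (empty)
pos 8: push '['; stack = [
pos 9: ']' matches '['; pop; stack = (empty)
pos 10: push '['; stack = [
pos 11: push '['; stack = [[
pos 12: push '{'; stack = [[{
pos 13: push '('; stack = [[{(
pos 14: ')' matches '('; pop; stack = [[{
pos 15: '}' matches '{'; pop; stack = [[
pos 16: ']' matches '['; pop; stack = [
pos 17: push '{'; stack = [{
pos 18: push '{'; stack = [{{
pos 19: '}' matches '{'; pop; stack = [{
pos 20: push '{'; stack = [{{
pos 21: '}' matches '{'; pop; stack = [{
pos 22: '}' matches '{'; pop; stack = [
pos 23: ']' matches '['; pop; stack = (empty)
end: stack empty → VALID
Verdict: properly nested → yes

Answer: yes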